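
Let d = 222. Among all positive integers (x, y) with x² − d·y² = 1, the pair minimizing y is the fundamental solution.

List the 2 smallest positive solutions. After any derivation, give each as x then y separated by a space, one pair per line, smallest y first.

149 10
44401 2980

√222 → a₀=14, period (1,8,1,28); ℓ=4 even so k=3
k=0  a_k=14  p_k/q_k = 14/1
k=1  a_k=1  p_k/q_k = 15/1
k=2  a_k=8  p_k/q_k = 134/9
k=3  a_k=1  p_k/q_k = 149/10
fundamental: x₁=149, y₁=10  (since 22201 − 222·100 = 1)
k=2:  x_2 = 149·149+222·10·10 = 44401,  y_2 = 149·10+10·149 = 2980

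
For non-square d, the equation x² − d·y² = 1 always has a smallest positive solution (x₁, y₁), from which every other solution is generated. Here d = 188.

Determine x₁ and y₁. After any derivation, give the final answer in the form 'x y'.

4607 336

[13; 1,2,2,6,2,2,1,26] for √188; ℓ=8 ⇒ convergent index 7
i=0: a=13 ⇒ p=13, q=1
…
i=3: a=2 ⇒ p=96, q=7
i=4: a=6 ⇒ p=617, q=45
…
i=6: a=2 ⇒ p=3277, q=239
i=7: a=1 ⇒ p=4607, q=336
fundamental: x₁=4607, y₁=336  (since 21224449 − 188·112896 = 1)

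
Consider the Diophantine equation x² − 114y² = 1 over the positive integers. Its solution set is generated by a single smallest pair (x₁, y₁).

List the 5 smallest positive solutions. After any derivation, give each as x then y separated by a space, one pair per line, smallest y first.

√114 = [10; 1,2,10,2,1,20, …], period ℓ=6 (even) → k=5
k=0  a_k=10  p_k/q_k = 10/1
k=1  a_k=1  p_k/q_k = 11/1
…
k=3  a_k=10  p_k/q_k = 331/31
k=4  a_k=2  p_k/q_k = 694/65
k=5  a_k=1  p_k/q_k = 1025/96
→ (1025, 96).  Check: 1025²=1050625, 114·96²=1050624, difference 1.
k=2:  x_2 = 1025·1025+114·96·96 = 2101249,  y_2 = 1025·96+96·1025 = 196800
k=3:  x_3 = 1025·2101249+114·96·196800 = 4307559425,  y_3 = 1025·196800+96·2101249 = 403439904
k=4:  x_4 = 1025·4307559425+114·96·403439904 = 8830494720001,  y_4 = 1025·403439904+96·4307559425 = 827051606400
k=5:  x_5 = 1025·8830494720001+114·96·827051606400 = 18102509868442625,  y_5 = 1025·827051606400+96·8830494720001 = 1695455389680096

1025 96
2101249 196800
4307559425 403439904
8830494720001 827051606400
18102509868442625 1695455389680096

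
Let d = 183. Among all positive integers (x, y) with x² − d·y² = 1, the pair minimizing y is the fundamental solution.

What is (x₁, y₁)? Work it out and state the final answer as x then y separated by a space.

487 36

d=183: √d = [13; 1,1,8,1,1,26] (ℓ=6, even), read p_5/q_5
k=0  a_k=13  p_k/q_k = 13/1
…
k=2  a_k=1  p_k/q_k = 27/2
…
k=4  a_k=1  p_k/q_k = 257/19
k=5  a_k=1  p_k/q_k = 487/36
fundamental: x₁=487, y₁=36  (since 237169 − 183·1296 = 1)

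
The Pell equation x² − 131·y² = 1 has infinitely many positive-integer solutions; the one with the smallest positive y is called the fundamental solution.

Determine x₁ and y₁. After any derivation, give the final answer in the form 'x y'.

√131 → a₀=11, period (2,4,11,4,2,22); ℓ=6 even so k=5
step 0: (11, 1)  from 11·(1,0) + (0,1)
step 1: (23, 2)  from 2·(11,1) + (1,0)
step 2: (103, 9)  from 4·(23,2) + (11,1)
step 3: (1156, 101)  from 11·(103,9) + (23,2)
step 4: (4727, 413)  from 4·(1156,101) + (103,9)
step 5: (10610, 927)  from 2·(4727,413) + (1156,101)
(x₁, y₁) = (10610, 927);  10610² − 131·927² = 1 ✓

10610 927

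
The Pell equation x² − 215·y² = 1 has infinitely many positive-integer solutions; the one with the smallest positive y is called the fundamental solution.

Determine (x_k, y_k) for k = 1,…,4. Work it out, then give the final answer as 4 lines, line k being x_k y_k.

√215 = [14; 1,1,1,28, …], period ℓ=4 (even) → k=3
a_0=14:  p_0=14·1+0=14,  q_0=14·0+1=1
a_1=1:  p_1=1·14+1=15,  q_1=1·1+0=1
a_2=1:  p_2=1·15+14=29,  q_2=1·1+1=2
a_3=1:  p_3=1·29+15=44,  q_3=1·2+1=3
fundamental: x₁=44, y₁=3  (since 1936 − 215·9 = 1)
k=2:  x_2 = 44·44+215·3·3 = 3871,  y_2 = 44·3+3·44 = 264
k=3:  x_3 = 44·3871+215·3·264 = 340604,  y_3 = 44·264+3·3871 = 23229
k=4:  x_4 = 44·340604+215·3·23229 = 29969281,  y_4 = 44·23229+3·340604 = 2043888

44 3
3871 264
340604 23229
29969281 2043888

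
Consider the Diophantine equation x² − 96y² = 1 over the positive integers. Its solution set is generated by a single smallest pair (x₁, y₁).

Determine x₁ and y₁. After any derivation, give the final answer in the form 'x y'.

49 5

√96 = [9; 1,3,1,18, …], period ℓ=4 (even) → k=3
a_0=9:  p_0=9·1+0=9,  q_0=9·0+1=1
…
a_2=3:  p_2=3·10+9=39,  q_2=3·1+1=4
a_3=1:  p_3=1·39+10=49,  q_3=1·4+1=5
→ (49, 5).  Check: 49²=2401, 96·5²=2400, difference 1.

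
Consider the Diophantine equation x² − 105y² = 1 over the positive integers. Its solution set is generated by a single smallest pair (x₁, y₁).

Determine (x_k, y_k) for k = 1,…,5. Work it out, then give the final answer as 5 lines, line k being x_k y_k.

√105 = [10; 4,20, …], period ℓ=2 (even) → k=1
i=0: a=10 ⇒ p=10, q=1
i=1: a=4 ⇒ p=41, q=4
→ (41, 4).  Check: 41²=1681, 105·4²=1680, difference 1.
(41+4√105)^2 = 3361 + 328√105
(41+4√105)^3 = 275561 + 26892√105
(41+4√105)^4 = 22592641 + 2204816√105
(41+4√105)^5 = 1852321001 + 180768020√105

41 4
3361 328
275561 26892
22592641 2204816
1852321001 180768020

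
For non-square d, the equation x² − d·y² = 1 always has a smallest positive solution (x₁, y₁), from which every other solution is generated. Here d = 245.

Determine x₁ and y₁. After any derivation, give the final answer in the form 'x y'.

51841 3312

[15; 1,1,1,7,6,7,1,1,1,30] for √245; ℓ=10 ⇒ convergent index 9
k=0  a_k=15  p_k/q_k = 15/1
…
k=3  a_k=1  p_k/q_k = 47/3
…
k=7  a_k=1  p_k/q_k = 18016/1151
k=8  a_k=1  p_k/q_k = 33825/2161
k=9  a_k=1  p_k/q_k = 51841/3312
(x₁, y₁) = (51841, 3312);  51841² − 245·3312² = 1 ✓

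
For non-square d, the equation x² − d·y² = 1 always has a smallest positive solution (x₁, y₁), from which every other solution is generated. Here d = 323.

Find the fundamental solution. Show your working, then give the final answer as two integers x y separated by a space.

18 1

√323 → a₀=17, period (1,34); ℓ=2 even so k=1
i=0: a=17 ⇒ p=17, q=1
i=1: a=1 ⇒ p=18, q=1
fundamental: x₁=18, y₁=1  (since 324 − 323·1 = 1)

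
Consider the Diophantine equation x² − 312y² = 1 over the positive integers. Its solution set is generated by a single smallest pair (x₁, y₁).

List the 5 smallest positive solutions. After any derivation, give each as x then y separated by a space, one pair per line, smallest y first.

√312 → a₀=17, period (1,1,1,34); ℓ=4 even so k=3
step 0: (17, 1)  from 17·(1,0) + (0,1)
…
step 2: (35, 2)  from 1·(18,1) + (17,1)
step 3: (53, 3)  from 1·(35,2) + (18,1)
→ (53, 3).  Check: 53²=2809, 312·3²=2808, difference 1.
(53+3√312)^2 = 5617 + 318√312
(53+3√312)^3 = 595349 + 33705√312
(53+3√312)^4 = 63101377 + 3572412√312
(53+3√312)^5 = 6688150613 + 378641967√312

53 3
5617 318
595349 33705
63101377 3572412
6688150613 378641967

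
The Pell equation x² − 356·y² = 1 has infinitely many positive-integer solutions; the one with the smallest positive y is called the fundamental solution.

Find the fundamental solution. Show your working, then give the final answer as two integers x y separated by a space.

d=356: √d = [18; 1,6,1,1,2,…,6,1,36] (ℓ=14, even), read p_13/q_13
k=0  a_k=18  p_k/q_k = 18/1
…
k=3  a_k=1  p_k/q_k = 151/8
…
k=5  a_k=2  p_k/q_k = 717/38
k=6  a_k=1  p_k/q_k = 1000/53
k=7  a_k=8  p_k/q_k = 8717/462
…
k=12  a_k=6  p_k/q_k = 433982/23001
k=13  a_k=1  p_k/q_k = 500001/26500
→ (500001, 26500).  Check: 500001²=250001000001, 356·26500²=250001000000, difference 1.

500001 26500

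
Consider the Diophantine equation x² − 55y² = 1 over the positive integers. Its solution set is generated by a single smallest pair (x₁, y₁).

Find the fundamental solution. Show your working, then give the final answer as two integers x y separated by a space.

√55 = [7; 2,2,2,14, …], period ℓ=4 (even) → k=3
i=0: a=7 ⇒ p=7, q=1
…
i=2: a=2 ⇒ p=37, q=5
i=3: a=2 ⇒ p=89, q=12
fundamental: x₁=89, y₁=12  (since 7921 − 55·144 = 1)

89 12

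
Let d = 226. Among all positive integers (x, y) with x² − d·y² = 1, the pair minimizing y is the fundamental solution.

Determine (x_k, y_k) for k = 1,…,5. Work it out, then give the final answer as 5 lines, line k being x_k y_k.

451 30
406801 27060
366934051 24408090
330974107201 22016070120
298538277761251 19858470840150

d=226: √d = [15; 30] (ℓ=1, odd), read p_1/q_1
k=0  a_k=15  p_k/q_k = 15/1
k=1  a_k=30  p_k/q_k = 451/30
fundamental: x₁=451, y₁=30  (since 203401 − 226·900 = 1)
(x_2, y_2) = (451·451 + 226·30·30, 451·30 + 30·451) = (406801, 27060)
(x_3, y_3) = (451·406801 + 226·30·27060, 451·27060 + 30·406801) = (366934051, 24408090)
(x_4, y_4) = (451·366934051 + 226·30·24408090, 451·24408090 + 30·366934051) = (330974107201, 22016070120)
(x_5, y_5) = (451·330974107201 + 226·30·22016070120, 451·22016070120 + 30·330974107201) = (298538277761251, 19858470840150)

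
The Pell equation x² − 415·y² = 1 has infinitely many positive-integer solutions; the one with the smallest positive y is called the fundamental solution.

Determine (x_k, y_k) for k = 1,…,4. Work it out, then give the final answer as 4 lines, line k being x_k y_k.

d=415: √d = [20; 2,1,2,4,6,…,1,2,40] (ℓ=16, even), read p_15/q_15
k=0  a_k=20  p_k/q_k = 20/1
k=1  a_k=2  p_k/q_k = 41/2
k=2  a_k=1  p_k/q_k = 61/3
k=3  a_k=2  p_k/q_k = 163/8
…
k=5  a_k=6  p_k/q_k = 4441/218
k=6  a_k=1  p_k/q_k = 5154/253
k=7  a_k=1  p_k/q_k = 9595/471
k=8  a_k=3  p_k/q_k = 33939/1666
k=9  a_k=1  p_k/q_k = 43534/2137
k=10  a_k=1  p_k/q_k = 77473/3803
k=11  a_k=6  p_k/q_k = 508372/24955
…
k=13  a_k=2  p_k/q_k = 4730294/232201
k=14  a_k=1  p_k/q_k = 6841255/335824
k=15  a_k=2  p_k/q_k = 18412804/903849
fundamental: x₁=18412804, y₁=903849  (since 339031351142416 − 415·816943014801 = 1)
n=2: (18412804,903849)∘(18412804,903849) = (18412804·18412804+415·903849·903849, 18412804·903849+903849·18412804) = (678062702284831,33284788965192)
n=3: (678062702284831,33284788965192)∘(18412804,903849) = (18412804·678062702284831+415·903849·33284788965192, 18412804·33284788965192+903849·678062702284831) = (24970071273761872339444,1225732590794885332887)
n=4: (24970071273761872339444,1225732590794885332887)∘(18412804,903849) = (18412804·24970071273761872339444+415·903849·1225732590794885332887, 18412804·1225732590794885332887+903849·24970071273761872339444) = (919538056459614718055705397121,45138347901436822389057205104)

18412804 903849
678062702284831 33284788965192
24970071273761872339444 1225732590794885332887
919538056459614718055705397121 45138347901436822389057205104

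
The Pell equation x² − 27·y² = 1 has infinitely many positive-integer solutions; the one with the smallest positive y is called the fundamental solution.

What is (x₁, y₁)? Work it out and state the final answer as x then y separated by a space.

√27 = [5; 5,10, …], period ℓ=2 (even) → k=1
i=0: a=5 ⇒ p=5, q=1
i=1: a=5 ⇒ p=26, q=5
→ (26, 5).  Check: 26²=676, 27·5²=675, difference 1.

26 5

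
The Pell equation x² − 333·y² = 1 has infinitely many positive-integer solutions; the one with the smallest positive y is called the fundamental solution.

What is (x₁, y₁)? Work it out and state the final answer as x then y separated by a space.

73 4

[18; 4,36] for √333; ℓ=2 ⇒ convergent index 1
a_0=18:  p_0=18·1+0=18,  q_0=18·0+1=1
a_1=4:  p_1=4·18+1=73,  q_1=4·1+0=4
→ (73, 4).  Check: 73²=5329, 333·4²=5328, difference 1.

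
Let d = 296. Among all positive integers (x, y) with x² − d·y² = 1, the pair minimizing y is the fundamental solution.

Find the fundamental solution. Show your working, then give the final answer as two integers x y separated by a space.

3699 215

[17; 4,1,7,1,4,34] for √296; ℓ=6 ⇒ convergent index 5
k=0  a_k=17  p_k/q_k = 17/1
…
k=3  a_k=7  p_k/q_k = 671/39
k=4  a_k=1  p_k/q_k = 757/44
k=5  a_k=4  p_k/q_k = 3699/215
→ (3699, 215).  Check: 3699²=13682601, 296·215²=13682600, difference 1.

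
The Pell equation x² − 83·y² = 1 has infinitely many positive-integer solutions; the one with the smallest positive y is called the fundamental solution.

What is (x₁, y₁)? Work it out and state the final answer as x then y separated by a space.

√83 → a₀=9, period (9,18); ℓ=2 even so k=1
i=0: a=9 ⇒ p=9, q=1
i=1: a=9 ⇒ p=82, q=9
fundamental: x₁=82, y₁=9  (since 6724 − 83·81 = 1)

82 9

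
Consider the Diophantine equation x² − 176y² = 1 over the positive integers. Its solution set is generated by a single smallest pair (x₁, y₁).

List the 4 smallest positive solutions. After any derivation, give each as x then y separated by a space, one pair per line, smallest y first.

√176 = [13; 3,1,3,26, …], period ℓ=4 (even) → k=3
i=0: a=13 ⇒ p=13, q=1
i=1: a=3 ⇒ p=40, q=3
i=2: a=1 ⇒ p=53, q=4
i=3: a=3 ⇒ p=199, q=15
fundamental: x₁=199, y₁=15  (since 39601 − 176·225 = 1)
n=2: (199,15)∘(199,15) = (199·199+176·15·15, 199·15+15·199) = (79201,5970)
n=3: (79201,5970)∘(199,15) = (199·79201+176·15·5970, 199·5970+15·79201) = (31521799,2376045)
n=4: (31521799,2376045)∘(199,15) = (199·31521799+176·15·2376045, 199·2376045+15·31521799) = (12545596801,945659940)

199 15
79201 5970
31521799 2376045
12545596801 945659940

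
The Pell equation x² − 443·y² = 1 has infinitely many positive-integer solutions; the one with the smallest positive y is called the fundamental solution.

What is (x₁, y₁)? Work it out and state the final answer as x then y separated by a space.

d=443: √d = [21; 21,42] (ℓ=2, even), read p_1/q_1
step 0: (21, 1)  from 21·(1,0) + (0,1)
step 1: (442, 21)  from 21·(21,1) + (1,0)
(x₁, y₁) = (442, 21);  442² − 443·21² = 1 ✓

442 21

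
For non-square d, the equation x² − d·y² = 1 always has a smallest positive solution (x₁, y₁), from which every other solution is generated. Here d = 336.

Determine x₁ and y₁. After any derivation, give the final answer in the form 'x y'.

d=336: √d = [18; 3,36] (ℓ=2, even), read p_1/q_1
i=0: a=18 ⇒ p=18, q=1
i=1: a=3 ⇒ p=55, q=3
→ (55, 3).  Check: 55²=3025, 336·3²=3024, difference 1.

55 3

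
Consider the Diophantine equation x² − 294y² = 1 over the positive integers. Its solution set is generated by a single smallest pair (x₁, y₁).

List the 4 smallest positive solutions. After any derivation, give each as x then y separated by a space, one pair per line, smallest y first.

4801 280
46099201 2688560
442644523201 25815552840
4250272665676801 247880935681120

√294 = [17; 6,1,4,1,6,34, …], period ℓ=6 (even) → k=5
a_0=17:  p_0=17·1+0=17,  q_0=17·0+1=1
…
a_3=4:  p_3=4·120+103=583,  q_3=4·7+6=34
a_4=1:  p_4=1·583+120=703,  q_4=1·34+7=41
a_5=6:  p_5=6·703+583=4801,  q_5=6·41+34=280
→ (4801, 280).  Check: 4801²=23049601, 294·280²=23049600, difference 1.
(x_2, y_2) = (4801·4801 + 294·280·280, 4801·280 + 280·4801) = (46099201, 2688560)
(x_3, y_3) = (4801·46099201 + 294·280·2688560, 4801·2688560 + 280·46099201) = (442644523201, 25815552840)
(x_4, y_4) = (4801·442644523201 + 294·280·25815552840, 4801·25815552840 + 280·442644523201) = (4250272665676801, 247880935681120)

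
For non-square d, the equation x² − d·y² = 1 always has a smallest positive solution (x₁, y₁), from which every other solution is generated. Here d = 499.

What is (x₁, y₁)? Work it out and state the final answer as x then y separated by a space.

4490 201

√499 = [22; 2,1,21,1,2,44, …], period ℓ=6 (even) → k=5
k=0  a_k=22  p_k/q_k = 22/1
k=1  a_k=2  p_k/q_k = 45/2
k=2  a_k=1  p_k/q_k = 67/3
…
k=4  a_k=1  p_k/q_k = 1519/68
k=5  a_k=2  p_k/q_k = 4490/201
→ (4490, 201).  Check: 4490²=20160100, 499·201²=20160099, difference 1.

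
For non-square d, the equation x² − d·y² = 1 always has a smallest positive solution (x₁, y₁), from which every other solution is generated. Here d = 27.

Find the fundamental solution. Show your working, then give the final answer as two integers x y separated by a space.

d=27: √d = [5; 5,10] (ℓ=2, even), read p_1/q_1
step 0: (5, 1)  from 5·(1,0) + (0,1)
step 1: (26, 5)  from 5·(5,1) + (1,0)
(x₁, y₁) = (26, 5);  26² − 27·5² = 1 ✓

26 5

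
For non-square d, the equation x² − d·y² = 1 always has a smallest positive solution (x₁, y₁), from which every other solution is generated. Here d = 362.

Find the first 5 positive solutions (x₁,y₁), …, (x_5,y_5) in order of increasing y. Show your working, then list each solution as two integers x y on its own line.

√362 = [19; 38, …], period ℓ=1 (odd) → k=1
step 0: (19, 1)  from 19·(1,0) + (0,1)
step 1: (723, 38)  from 38·(19,1) + (1,0)
(x₁, y₁) = (723, 38);  723² − 362·38² = 1 ✓
n=2: (723,38)∘(723,38) = (723·723+362·38·38, 723·38+38·723) = (1045457,54948)
n=3: (1045457,54948)∘(723,38) = (723·1045457+362·38·54948, 723·54948+38·1045457) = (1511730099,79454770)
n=4: (1511730099,79454770)∘(723,38) = (723·1511730099+362·38·79454770, 723·79454770+38·1511730099) = (2185960677697,114891542472)
n=5: (2185960677697,114891542472)∘(723,38) = (723·2185960677697+362·38·114891542472, 723·114891542472+38·2185960677697) = (3160897628219763,166133090959742)

723 38
1045457 54948
1511730099 79454770
2185960677697 114891542472
3160897628219763 166133090959742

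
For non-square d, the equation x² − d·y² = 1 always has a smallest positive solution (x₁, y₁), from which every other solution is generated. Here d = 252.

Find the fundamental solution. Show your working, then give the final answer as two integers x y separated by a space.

127 8

√252 = [15; 1,6,1,30, …], period ℓ=4 (even) → k=3
a_0=15:  p_0=15·1+0=15,  q_0=15·0+1=1
…
a_2=6:  p_2=6·16+15=111,  q_2=6·1+1=7
a_3=1:  p_3=1·111+16=127,  q_3=1·7+1=8
fundamental: x₁=127, y₁=8  (since 16129 − 252·64 = 1)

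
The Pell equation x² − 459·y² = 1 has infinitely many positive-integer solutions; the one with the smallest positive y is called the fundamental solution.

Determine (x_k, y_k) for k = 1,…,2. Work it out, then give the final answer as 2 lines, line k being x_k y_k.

√459 → a₀=21, period (2,2,1,4,21,4,1,2,2,42); ℓ=10 even so k=9
k=0  a_k=21  p_k/q_k = 21/1
k=1  a_k=2  p_k/q_k = 43/2
k=2  a_k=2  p_k/q_k = 107/5
…
k=6  a_k=4  p_k/q_k = 60695/2833
k=7  a_k=1  p_k/q_k = 75692/3533
k=8  a_k=2  p_k/q_k = 212079/9899
k=9  a_k=2  p_k/q_k = 499850/23331
fundamental: x₁=499850, y₁=23331  (since 249850022500 − 459·544335561 = 1)
k=2:  x_2 = 499850·499850+459·23331·23331 = 499700044999,  y_2 = 499850·23331+23331·499850 = 23324000700

499850 23331
499700044999 23324000700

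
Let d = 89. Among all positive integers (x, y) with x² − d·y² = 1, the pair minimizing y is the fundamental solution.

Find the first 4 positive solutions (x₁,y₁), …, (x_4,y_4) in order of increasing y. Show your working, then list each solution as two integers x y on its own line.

500001 53000
500002000001 53000106000
500003000004500001 53000212000159000
500004000010000008000001 53000318000530000212000

√89 → a₀=9, period (2,3,3,2,18); ℓ=5 odd so k=9
a_0=9:  p_0=9·1+0=9,  q_0=9·0+1=1
…
a_3=3:  p_3=3·66+19=217,  q_3=3·7+2=23
a_4=2:  p_4=2·217+66=500,  q_4=2·23+7=53
a_5=18:  p_5=18·500+217=9217,  q_5=18·53+23=977
a_6=2:  p_6=2·9217+500=18934,  q_6=2·977+53=2007
a_7=3:  p_7=3·18934+9217=66019,  q_7=3·2007+977=6998
a_8=3:  p_8=3·66019+18934=216991,  q_8=3·6998+2007=23001
a_9=2:  p_9=2·216991+66019=500001,  q_9=2·23001+6998=53000
fundamental: x₁=500001, y₁=53000  (since 250001000001 − 89·2809000000 = 1)
(x_2, y_2) = (500001·500001 + 89·53000·53000, 500001·53000 + 53000·500001) = (500002000001, 53000106000)
(x_3, y_3) = (500001·500002000001 + 89·53000·53000106000, 500001·53000106000 + 53000·500002000001) = (500003000004500001, 53000212000159000)
(x_4, y_4) = (500001·500003000004500001 + 89·53000·53000212000159000, 500001·53000212000159000 + 53000·500003000004500001) = (500004000010000008000001, 53000318000530000212000)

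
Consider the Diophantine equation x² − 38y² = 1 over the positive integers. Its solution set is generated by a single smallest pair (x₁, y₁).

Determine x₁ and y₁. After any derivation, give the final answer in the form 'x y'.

37 6

√38 → a₀=6, period (6,12); ℓ=2 even so k=1
k=0  a_k=6  p_k/q_k = 6/1
k=1  a_k=6  p_k/q_k = 37/6
(x₁, y₁) = (37, 6);  37² − 38·6² = 1 ✓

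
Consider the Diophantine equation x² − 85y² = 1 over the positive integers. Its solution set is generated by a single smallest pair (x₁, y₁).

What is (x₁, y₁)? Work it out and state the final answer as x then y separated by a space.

[9; 4,1,1,4,18] for √85; ℓ=5 ⇒ convergent index 9
i=0: a=9 ⇒ p=9, q=1
…
i=2: a=1 ⇒ p=46, q=5
…
i=4: a=4 ⇒ p=378, q=41
i=5: a=18 ⇒ p=6887, q=747
i=6: a=4 ⇒ p=27926, q=3029
…
i=8: a=1 ⇒ p=62739, q=6805
i=9: a=4 ⇒ p=285769, q=30996
fundamental: x₁=285769, y₁=30996  (since 81663921361 − 85·960752016 = 1)

285769 30996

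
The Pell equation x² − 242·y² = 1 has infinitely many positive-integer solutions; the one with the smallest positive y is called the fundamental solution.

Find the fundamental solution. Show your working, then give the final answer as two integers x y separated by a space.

19601 1260

√242 = [15; 1,1,3,1,14,1,3,1,1,30, …], period ℓ=10 (even) → k=9
k=0  a_k=15  p_k/q_k = 15/1
k=1  a_k=1  p_k/q_k = 16/1
k=2  a_k=1  p_k/q_k = 31/2
k=3  a_k=3  p_k/q_k = 109/7
k=4  a_k=1  p_k/q_k = 140/9
k=5  a_k=14  p_k/q_k = 2069/133
k=6  a_k=1  p_k/q_k = 2209/142
k=7  a_k=3  p_k/q_k = 8696/559
k=8  a_k=1  p_k/q_k = 10905/701
k=9  a_k=1  p_k/q_k = 19601/1260
(x₁, y₁) = (19601, 1260);  19601² − 242·1260² = 1 ✓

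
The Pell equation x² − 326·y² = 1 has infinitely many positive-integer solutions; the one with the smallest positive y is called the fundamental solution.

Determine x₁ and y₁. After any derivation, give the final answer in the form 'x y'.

325 18

d=326: √d = [18; 18,36] (ℓ=2, even), read p_1/q_1
i=0: a=18 ⇒ p=18, q=1
i=1: a=18 ⇒ p=325, q=18
(x₁, y₁) = (325, 18);  325² − 326·18² = 1 ✓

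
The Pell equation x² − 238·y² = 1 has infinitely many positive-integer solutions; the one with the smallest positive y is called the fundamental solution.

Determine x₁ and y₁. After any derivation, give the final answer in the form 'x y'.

[15; 2,2,1,14,1,2,2,30] for √238; ℓ=8 ⇒ convergent index 7
k=0  a_k=15  p_k/q_k = 15/1
k=1  a_k=2  p_k/q_k = 31/2
k=2  a_k=2  p_k/q_k = 77/5
k=3  a_k=1  p_k/q_k = 108/7
k=4  a_k=14  p_k/q_k = 1589/103
k=5  a_k=1  p_k/q_k = 1697/110
k=6  a_k=2  p_k/q_k = 4983/323
k=7  a_k=2  p_k/q_k = 11663/756
fundamental: x₁=11663, y₁=756  (since 136025569 − 238·571536 = 1)

11663 756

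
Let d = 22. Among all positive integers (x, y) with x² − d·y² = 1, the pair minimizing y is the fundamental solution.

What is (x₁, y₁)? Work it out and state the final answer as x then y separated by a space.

[4; 1,2,4,2,1,8] for √22; ℓ=6 ⇒ convergent index 5
step 0: (4, 1)  from 4·(1,0) + (0,1)
…
step 2: (14, 3)  from 2·(5,1) + (4,1)
…
step 4: (136, 29)  from 2·(61,13) + (14,3)
step 5: (197, 42)  from 1·(136,29) + (61,13)
(x₁, y₁) = (197, 42);  197² − 22·42² = 1 ✓

197 42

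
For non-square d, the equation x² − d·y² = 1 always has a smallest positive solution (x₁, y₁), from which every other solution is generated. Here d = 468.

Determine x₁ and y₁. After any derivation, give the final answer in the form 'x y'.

649 30

√468 → a₀=21, period (1,1,1,2,1,1,1,42); ℓ=8 even so k=7
a_0=21:  p_0=21·1+0=21,  q_0=21·0+1=1
…
a_3=1:  p_3=1·43+22=65,  q_3=1·2+1=3
…
a_6=1:  p_6=1·238+173=411,  q_6=1·11+8=19
a_7=1:  p_7=1·411+238=649,  q_7=1·19+11=30
fundamental: x₁=649, y₁=30  (since 421201 − 468·900 = 1)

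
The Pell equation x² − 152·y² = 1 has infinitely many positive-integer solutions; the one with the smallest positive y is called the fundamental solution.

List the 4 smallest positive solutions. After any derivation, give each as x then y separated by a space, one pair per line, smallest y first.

√152 = [12; 3,24, …], period ℓ=2 (even) → k=1
a_0=12:  p_0=12·1+0=12,  q_0=12·0+1=1
a_1=3:  p_1=3·12+1=37,  q_1=3·1+0=3
fundamental: x₁=37, y₁=3  (since 1369 − 152·9 = 1)
(37+3√152)^2 = 2737 + 222√152
(37+3√152)^3 = 202501 + 16425√152
(37+3√152)^4 = 14982337 + 1215228√152

37 3
2737 222
202501 16425
14982337 1215228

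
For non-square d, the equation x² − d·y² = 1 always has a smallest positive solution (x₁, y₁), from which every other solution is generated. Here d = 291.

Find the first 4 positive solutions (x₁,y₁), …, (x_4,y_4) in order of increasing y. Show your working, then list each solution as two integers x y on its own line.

√291 → a₀=17, period (17,34); ℓ=2 even so k=1
step 0: (17, 1)  from 17·(1,0) + (0,1)
step 1: (290, 17)  from 17·(17,1) + (1,0)
fundamental: x₁=290, y₁=17  (since 84100 − 291·289 = 1)
(x_2, y_2) = (290·290 + 291·17·17, 290·17 + 17·290) = (168199, 9860)
(x_3, y_3) = (290·168199 + 291·17·9860, 290·9860 + 17·168199) = (97555130, 5718783)
(x_4, y_4) = (290·97555130 + 291·17·5718783, 290·5718783 + 17·97555130) = (56581807201, 3316884280)

290 17
168199 9860
97555130 5718783
56581807201 3316884280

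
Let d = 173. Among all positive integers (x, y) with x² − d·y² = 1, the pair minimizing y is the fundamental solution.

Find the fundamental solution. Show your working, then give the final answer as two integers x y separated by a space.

√173 → a₀=13, period (6,1,1,6,26); ℓ=5 odd so k=9
i=0: a=13 ⇒ p=13, q=1
…
i=3: a=1 ⇒ p=171, q=13
i=4: a=6 ⇒ p=1118, q=85
i=5: a=26 ⇒ p=29239, q=2223
i=6: a=6 ⇒ p=176552, q=13423
…
i=8: a=1 ⇒ p=382343, q=29069
i=9: a=6 ⇒ p=2499849, q=190060
→ (2499849, 190060).  Check: 2499849²=6249245022801, 173·190060²=6249245022800, difference 1.

2499849 190060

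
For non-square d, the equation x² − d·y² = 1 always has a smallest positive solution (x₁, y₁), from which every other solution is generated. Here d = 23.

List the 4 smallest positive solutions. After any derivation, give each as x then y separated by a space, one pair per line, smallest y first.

24 5
1151 240
55224 11515
2649601 552480

d=23: √d = [4; 1,3,1,8] (ℓ=4, even), read p_3/q_3
a_0=4:  p_0=4·1+0=4,  q_0=4·0+1=1
a_1=1:  p_1=1·4+1=5,  q_1=1·1+0=1
a_2=3:  p_2=3·5+4=19,  q_2=3·1+1=4
a_3=1:  p_3=1·19+5=24,  q_3=1·4+1=5
(x₁, y₁) = (24, 5);  24² − 23·5² = 1 ✓
(24+5√23)^2 = 1151 + 240√23
(24+5√23)^3 = 55224 + 11515√23
(24+5√23)^4 = 2649601 + 552480√23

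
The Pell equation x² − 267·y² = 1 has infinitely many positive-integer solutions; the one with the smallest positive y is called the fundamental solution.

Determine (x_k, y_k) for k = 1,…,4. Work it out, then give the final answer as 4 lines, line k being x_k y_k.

2402 147
11539207 706188
55434348026 3392527005
266306596377697 16297699025832

√267 = [16; 2,1,15,1,2,32, …], period ℓ=6 (even) → k=5
i=0: a=16 ⇒ p=16, q=1
…
i=3: a=15 ⇒ p=768, q=47
i=4: a=1 ⇒ p=817, q=50
i=5: a=2 ⇒ p=2402, q=147
fundamental: x₁=2402, y₁=147  (since 5769604 − 267·21609 = 1)
(x_2, y_2) = (2402·2402 + 267·147·147, 2402·147 + 147·2402) = (11539207, 706188)
(x_3, y_3) = (2402·11539207 + 267·147·706188, 2402·706188 + 147·11539207) = (55434348026, 3392527005)
(x_4, y_4) = (2402·55434348026 + 267·147·3392527005, 2402·3392527005 + 147·55434348026) = (266306596377697, 16297699025832)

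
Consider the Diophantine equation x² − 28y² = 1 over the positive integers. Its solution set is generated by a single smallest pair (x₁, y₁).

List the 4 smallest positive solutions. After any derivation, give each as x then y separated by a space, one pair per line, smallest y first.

127 24
32257 6096
8193151 1548360
2081028097 393277344

√28 = [5; 3,2,3,10, …], period ℓ=4 (even) → k=3
i=0: a=5 ⇒ p=5, q=1
i=1: a=3 ⇒ p=16, q=3
i=2: a=2 ⇒ p=37, q=7
i=3: a=3 ⇒ p=127, q=24
fundamental: x₁=127, y₁=24  (since 16129 − 28·576 = 1)
(x_2, y_2) = (127·127 + 28·24·24, 127·24 + 24·127) = (32257, 6096)
(x_3, y_3) = (127·32257 + 28·24·6096, 127·6096 + 24·32257) = (8193151, 1548360)
(x_4, y_4) = (127·8193151 + 28·24·1548360, 127·1548360 + 24·8193151) = (2081028097, 393277344)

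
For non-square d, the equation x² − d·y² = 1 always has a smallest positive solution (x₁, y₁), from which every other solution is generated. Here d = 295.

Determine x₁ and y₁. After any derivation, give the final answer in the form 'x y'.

√295 = [17; 5,1,2,3,2,6,2,3,2,1,5,34, …], period ℓ=12 (even) → k=11
step 0: (17, 1)  from 17·(1,0) + (0,1)
step 1: (86, 5)  from 5·(17,1) + (1,0)
step 2: (103, 6)  from 1·(86,5) + (17,1)
…
step 4: (979, 57)  from 3·(292,17) + (103,6)
…
step 7: (31208, 1817)  from 2·(14479,843) + (2250,131)
step 8: (108103, 6294)  from 3·(31208,1817) + (14479,843)
…
step 10: (355517, 20699)  from 1·(247414,14405) + (108103,6294)
step 11: (2024999, 117900)  from 5·(355517,20699) + (247414,14405)
(x₁, y₁) = (2024999, 117900);  2024999² − 295·117900² = 1 ✓

2024999 117900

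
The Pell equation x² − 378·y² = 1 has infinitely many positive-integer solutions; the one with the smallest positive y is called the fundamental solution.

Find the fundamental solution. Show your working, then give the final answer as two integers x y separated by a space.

√378 → a₀=19, period (2,3,1,4,1,3,2,38); ℓ=8 even so k=7
i=0: a=19 ⇒ p=19, q=1
i=1: a=2 ⇒ p=39, q=2
i=2: a=3 ⇒ p=136, q=7
…
i=4: a=4 ⇒ p=836, q=43
i=5: a=1 ⇒ p=1011, q=52
i=6: a=3 ⇒ p=3869, q=199
i=7: a=2 ⇒ p=8749, q=450
→ (8749, 450).  Check: 8749²=76545001, 378·450²=76545000, difference 1.

8749 450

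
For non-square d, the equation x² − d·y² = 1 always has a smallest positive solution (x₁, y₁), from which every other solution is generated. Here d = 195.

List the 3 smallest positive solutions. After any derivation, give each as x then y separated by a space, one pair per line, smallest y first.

14 1
391 28
10934 783

[13; 1,26] for √195; ℓ=2 ⇒ convergent index 1
step 0: (13, 1)  from 13·(1,0) + (0,1)
step 1: (14, 1)  from 1·(13,1) + (1,0)
fundamental: x₁=14, y₁=1  (since 196 − 195·1 = 1)
n=2: (14,1)∘(14,1) = (14·14+195·1·1, 14·1+1·14) = (391,28)
n=3: (391,28)∘(14,1) = (14·391+195·1·28, 14·28+1·391) = (10934,783)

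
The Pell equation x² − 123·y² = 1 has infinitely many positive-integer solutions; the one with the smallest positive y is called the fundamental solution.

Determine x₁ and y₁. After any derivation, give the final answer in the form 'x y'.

√123 → a₀=11, period (11,22); ℓ=2 even so k=1
a_0=11:  p_0=11·1+0=11,  q_0=11·0+1=1
a_1=11:  p_1=11·11+1=122,  q_1=11·1+0=11
fundamental: x₁=122, y₁=11  (since 14884 − 123·121 = 1)

122 11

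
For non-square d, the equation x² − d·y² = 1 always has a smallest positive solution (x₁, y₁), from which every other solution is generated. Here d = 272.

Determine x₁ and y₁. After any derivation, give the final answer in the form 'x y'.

33 2

[16; 2,32] for √272; ℓ=2 ⇒ convergent index 1
a_0=16:  p_0=16·1+0=16,  q_0=16·0+1=1
a_1=2:  p_1=2·16+1=33,  q_1=2·1+0=2
fundamental: x₁=33, y₁=2  (since 1089 − 272·4 = 1)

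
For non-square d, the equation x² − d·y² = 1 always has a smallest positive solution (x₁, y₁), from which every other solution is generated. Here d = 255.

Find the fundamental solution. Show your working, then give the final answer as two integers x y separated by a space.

16 1

√255 → a₀=15, period (1,30); ℓ=2 even so k=1
step 0: (15, 1)  from 15·(1,0) + (0,1)
step 1: (16, 1)  from 1·(15,1) + (1,0)
fundamental: x₁=16, y₁=1  (since 256 − 255·1 = 1)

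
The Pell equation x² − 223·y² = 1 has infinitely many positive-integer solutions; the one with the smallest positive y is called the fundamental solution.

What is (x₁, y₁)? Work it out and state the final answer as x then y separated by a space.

√223 → a₀=14, period (1,13,1,28); ℓ=4 even so k=3
k=0  a_k=14  p_k/q_k = 14/1
k=1  a_k=1  p_k/q_k = 15/1
k=2  a_k=13  p_k/q_k = 209/14
k=3  a_k=1  p_k/q_k = 224/15
fundamental: x₁=224, y₁=15  (since 50176 − 223·225 = 1)

224 15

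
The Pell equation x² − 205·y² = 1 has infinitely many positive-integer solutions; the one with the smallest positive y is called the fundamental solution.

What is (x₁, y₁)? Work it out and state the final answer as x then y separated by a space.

39689 2772

√205 → a₀=14, period (3,6,1,4,1,6,3,28); ℓ=8 even so k=7
a_0=14:  p_0=14·1+0=14,  q_0=14·0+1=1
a_1=3:  p_1=3·14+1=43,  q_1=3·1+0=3
…
a_3=1:  p_3=1·272+43=315,  q_3=1·19+3=22
a_4=4:  p_4=4·315+272=1532,  q_4=4·22+19=107
a_5=1:  p_5=1·1532+315=1847,  q_5=1·107+22=129
a_6=6:  p_6=6·1847+1532=12614,  q_6=6·129+107=881
a_7=3:  p_7=3·12614+1847=39689,  q_7=3·881+129=2772
(x₁, y₁) = (39689, 2772);  39689² − 205·2772² = 1 ✓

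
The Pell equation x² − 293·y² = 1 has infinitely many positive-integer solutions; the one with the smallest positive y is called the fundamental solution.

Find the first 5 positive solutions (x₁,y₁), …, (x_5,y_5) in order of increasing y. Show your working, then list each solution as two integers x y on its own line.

√293 → a₀=17, period (8,1,1,8,34); ℓ=5 odd so k=9
i=0: a=17 ⇒ p=17, q=1
i=1: a=8 ⇒ p=137, q=8
i=2: a=1 ⇒ p=154, q=9
i=3: a=1 ⇒ p=291, q=17
…
i=5: a=34 ⇒ p=84679, q=4947
…
i=8: a=1 ⇒ p=1444507, q=84389
i=9: a=8 ⇒ p=12320649, q=719780
(x₁, y₁) = (12320649, 719780);  12320649² − 293·719780² = 1 ✓
k=2:  x_2 = 12320649·12320649+293·719780·719780 = 303596783562401,  y_2 = 12320649·719780+719780·12320649 = 17736313474440
k=3:  x_3 = 12320649·303596783562401+293·719780·17736313474440 = 7481018815602612315849,  y_3 = 12320649·17736313474440+719780·303596783562401 = 437045785745090703340
k=4:  x_4 = 12320649·7481018815602612315849+293·719780·437045785745090703340 = 184342013978870716056521769601,  y_4 = 12320649·437045785745090703340+719780·7481018815602612315849 = 10769375446188914321717060880
k=5:  x_5 = 12320649·184342013978870716056521769601+293·719780·10769375446188914321717060880 = 4542426500373511536803322165613266249,  y_5 = 12320649·10769375446188914321717060880+719780·184342013978870716056521769601 = 265371389643423565052112223737518900

12320649 719780
303596783562401 17736313474440
7481018815602612315849 437045785745090703340
184342013978870716056521769601 10769375446188914321717060880
4542426500373511536803322165613266249 265371389643423565052112223737518900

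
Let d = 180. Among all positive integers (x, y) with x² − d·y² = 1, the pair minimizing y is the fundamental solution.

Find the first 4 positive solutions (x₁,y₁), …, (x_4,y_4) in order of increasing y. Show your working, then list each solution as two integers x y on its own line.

161 12
51841 3864
16692641 1244196
5374978561 400627248

[13; 2,2,2,26] for √180; ℓ=4 ⇒ convergent index 3
a_0=13:  p_0=13·1+0=13,  q_0=13·0+1=1
a_1=2:  p_1=2·13+1=27,  q_1=2·1+0=2
a_2=2:  p_2=2·27+13=67,  q_2=2·2+1=5
a_3=2:  p_3=2·67+27=161,  q_3=2·5+2=12
fundamental: x₁=161, y₁=12  (since 25921 − 180·144 = 1)
n=2: (161,12)∘(161,12) = (161·161+180·12·12, 161·12+12·161) = (51841,3864)
n=3: (51841,3864)∘(161,12) = (161·51841+180·12·3864, 161·3864+12·51841) = (16692641,1244196)
n=4: (16692641,1244196)∘(161,12) = (161·16692641+180·12·1244196, 161·1244196+12·16692641) = (5374978561,400627248)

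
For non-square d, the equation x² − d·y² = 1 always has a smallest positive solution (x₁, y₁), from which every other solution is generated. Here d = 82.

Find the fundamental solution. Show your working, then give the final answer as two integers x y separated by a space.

√82 → a₀=9, period (18); ℓ=1 odd so k=1
step 0: (9, 1)  from 9·(1,0) + (0,1)
step 1: (163, 18)  from 18·(9,1) + (1,0)
(x₁, y₁) = (163, 18);  163² − 82·18² = 1 ✓

163 18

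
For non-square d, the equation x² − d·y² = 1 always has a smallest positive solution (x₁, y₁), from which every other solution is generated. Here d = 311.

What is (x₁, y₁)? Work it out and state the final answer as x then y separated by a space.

16883880 957397

√311 = [17; 1,1,1,2,1,…,1,1,34, …], period ℓ=16 (even) → k=15
step 0: (17, 1)  from 17·(1,0) + (0,1)
step 1: (18, 1)  from 1·(17,1) + (1,0)
step 2: (35, 2)  from 1·(18,1) + (17,1)
step 3: (53, 3)  from 1·(35,2) + (18,1)
…
step 7: (4109, 233)  from 3·(1305,74) + (194,11)
step 8: (71158, 4035)  from 17·(4109,233) + (1305,74)
step 9: (217583, 12338)  from 3·(71158,4035) + (4109,233)
…
step 11: (1594239, 90401)  from 1·(1376656,78063) + (217583,12338)
…
step 13: (6159373, 349266)  from 1·(4565134,258865) + (1594239,90401)
step 14: (10724507, 608131)  from 1·(6159373,349266) + (4565134,258865)
step 15: (16883880, 957397)  from 1·(10724507,608131) + (6159373,349266)
(x₁, y₁) = (16883880, 957397);  16883880² − 311·957397² = 1 ✓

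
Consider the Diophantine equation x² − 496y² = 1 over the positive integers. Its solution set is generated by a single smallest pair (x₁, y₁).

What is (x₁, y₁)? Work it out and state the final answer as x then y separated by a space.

4620799 207480

√496 = [22; 3,1,2,4,1,…,1,3,44, …], period ℓ=16 (even) → k=15
step 0: (22, 1)  from 22·(1,0) + (0,1)
step 1: (67, 3)  from 3·(22,1) + (1,0)
…
step 3: (245, 11)  from 2·(89,4) + (67,3)
step 4: (1069, 48)  from 4·(245,11) + (89,4)
step 5: (1314, 59)  from 1·(1069,48) + (245,11)
step 6: (2383, 107)  from 1·(1314,59) + (1069,48)
step 7: (6080, 273)  from 2·(2383,107) + (1314,59)
step 8: (14543, 653)  from 2·(6080,273) + (2383,107)
step 9: (35166, 1579)  from 2·(14543,653) + (6080,273)
…
step 11: (84875, 3811)  from 1·(49709,2232) + (35166,1579)
step 12: (389209, 17476)  from 4·(84875,3811) + (49709,2232)
step 13: (863293, 38763)  from 2·(389209,17476) + (84875,3811)
step 14: (1252502, 56239)  from 1·(863293,38763) + (389209,17476)
step 15: (4620799, 207480)  from 3·(1252502,56239) + (863293,38763)
fundamental: x₁=4620799, y₁=207480  (since 21351783398401 − 496·43047950400 = 1)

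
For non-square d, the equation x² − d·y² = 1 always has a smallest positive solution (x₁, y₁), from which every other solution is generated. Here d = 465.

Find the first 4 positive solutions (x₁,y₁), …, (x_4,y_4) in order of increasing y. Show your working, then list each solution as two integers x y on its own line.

15871 736
503777281 23362112
15990898437631 741560158368
507583097703505921 23538602523554944

√465 → a₀=21, period (1,1,3,2,2,2,3,1,1,42); ℓ=10 even so k=9
i=0: a=21 ⇒ p=21, q=1
…
i=2: a=1 ⇒ p=43, q=2
…
i=4: a=2 ⇒ p=345, q=16
i=5: a=2 ⇒ p=841, q=39
i=6: a=2 ⇒ p=2027, q=94
i=7: a=3 ⇒ p=6922, q=321
i=8: a=1 ⇒ p=8949, q=415
i=9: a=1 ⇒ p=15871, q=736
fundamental: x₁=15871, y₁=736  (since 251888641 − 465·541696 = 1)
(x_2, y_2) = (15871·15871 + 465·736·736, 15871·736 + 736·15871) = (503777281, 23362112)
(x_3, y_3) = (15871·503777281 + 465·736·23362112, 15871·23362112 + 736·503777281) = (15990898437631, 741560158368)
(x_4, y_4) = (15871·15990898437631 + 465·736·741560158368, 15871·741560158368 + 736·15990898437631) = (507583097703505921, 23538602523554944)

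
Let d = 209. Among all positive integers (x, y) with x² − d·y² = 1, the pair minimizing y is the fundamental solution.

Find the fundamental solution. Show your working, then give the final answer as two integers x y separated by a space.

d=209: √d = [14; 2,5,3,2,3,5,2,28] (ℓ=8, even), read p_7/q_7
step 0: (14, 1)  from 14·(1,0) + (0,1)
step 1: (29, 2)  from 2·(14,1) + (1,0)
…
step 4: (1171, 81)  from 2·(506,35) + (159,11)
…
step 6: (21266, 1471)  from 5·(4019,278) + (1171,81)
step 7: (46551, 3220)  from 2·(21266,1471) + (4019,278)
(x₁, y₁) = (46551, 3220);  46551² − 209·3220² = 1 ✓

46551 3220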